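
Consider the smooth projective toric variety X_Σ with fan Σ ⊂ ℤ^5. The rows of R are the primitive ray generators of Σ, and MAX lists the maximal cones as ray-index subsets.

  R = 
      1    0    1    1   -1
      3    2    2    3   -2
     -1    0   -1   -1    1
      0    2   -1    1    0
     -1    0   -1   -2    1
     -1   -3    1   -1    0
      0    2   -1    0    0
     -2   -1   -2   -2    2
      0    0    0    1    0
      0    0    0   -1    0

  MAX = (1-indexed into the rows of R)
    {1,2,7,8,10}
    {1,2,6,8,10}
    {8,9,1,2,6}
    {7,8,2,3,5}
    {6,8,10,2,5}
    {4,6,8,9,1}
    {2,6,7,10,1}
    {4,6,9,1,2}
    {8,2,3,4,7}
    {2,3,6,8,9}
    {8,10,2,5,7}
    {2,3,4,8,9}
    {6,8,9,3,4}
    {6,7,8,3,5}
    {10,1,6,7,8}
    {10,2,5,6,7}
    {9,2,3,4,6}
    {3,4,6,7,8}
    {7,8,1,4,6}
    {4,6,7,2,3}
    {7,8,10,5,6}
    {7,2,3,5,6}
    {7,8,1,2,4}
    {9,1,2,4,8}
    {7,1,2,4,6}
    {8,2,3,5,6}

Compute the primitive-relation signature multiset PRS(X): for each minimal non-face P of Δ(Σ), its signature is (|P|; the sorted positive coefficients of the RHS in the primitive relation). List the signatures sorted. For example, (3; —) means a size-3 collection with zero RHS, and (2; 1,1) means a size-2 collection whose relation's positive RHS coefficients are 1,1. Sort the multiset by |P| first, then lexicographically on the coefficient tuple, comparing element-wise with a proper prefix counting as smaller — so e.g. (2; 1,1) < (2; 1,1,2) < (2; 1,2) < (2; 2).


Primitive collections (10):

  {1,3}:  v_{1} + v_{3} = 0  ⇒ sig = (2; —)
  {9,10}:  v_{9} + v_{10} = 0  ⇒ sig = (2; —)
  {1,5}:  v_{1} + v_{5} = v_{10}  ⇒ sig = (2; 1)
  {3,10}:  v_{3} + v_{10} = v_{5}  ⇒ sig = (2; 1)
  {4,10}:  v_{4} + v_{10} = v_{7}  ⇒ sig = (2; 1)
  {5,9}:  v_{5} + v_{9} = v_{3}  ⇒ sig = (2; 1)
  {7,9}:  v_{7} + v_{9} = v_{4}  ⇒ sig = (2; 1)
  {4,5}:  v_{4} + v_{5} = v_{3} + v_{7}  ⇒ sig = (2; 1,1)
  {2,6,7,8}:  v_{2} + v_{6} + v_{7} + v_{8} = 0  ⇒ sig = (4; —)
  {2,4,6,8}:  v_{2} + v_{4} + v_{6} + v_{8} = v_{9}  ⇒ sig = (4; 1)

Signatures (|P|; sorted positive RHS coefficients), sorted:
[(2; —), (2; —), (2; 1), (2; 1), (2; 1), (2; 1), (2; 1), (2; 1,1), (4; —), (4; 1)]


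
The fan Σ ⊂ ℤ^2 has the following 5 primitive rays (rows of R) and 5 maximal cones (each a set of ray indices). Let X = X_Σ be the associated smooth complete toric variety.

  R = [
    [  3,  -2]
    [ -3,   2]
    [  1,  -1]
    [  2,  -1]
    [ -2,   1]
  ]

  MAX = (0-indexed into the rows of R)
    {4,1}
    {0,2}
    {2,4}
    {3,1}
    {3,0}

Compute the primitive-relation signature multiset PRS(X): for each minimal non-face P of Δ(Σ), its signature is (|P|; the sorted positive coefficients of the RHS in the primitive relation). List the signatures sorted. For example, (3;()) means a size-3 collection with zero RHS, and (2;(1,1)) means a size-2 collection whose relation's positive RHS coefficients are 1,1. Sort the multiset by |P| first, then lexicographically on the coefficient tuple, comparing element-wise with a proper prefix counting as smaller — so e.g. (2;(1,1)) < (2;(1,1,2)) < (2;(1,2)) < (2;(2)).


|primitive collections| = 5. Relations:

  {0,1}:  v_{0} + v_{1} = 0 ; sig = (2;())
  {3,4}:  v_{3} + v_{4} = 0 ; sig = (2;())
  {0,4}:  v_{0} + v_{4} = v_{2} ; sig = (2;(1))
  {1,2}:  v_{1} + v_{2} = v_{4} ; sig = (2;(1))
  {2,3}:  v_{2} + v_{3} = v_{0} ; sig = (2;(1))

Sorted signature multiset PRS(X):
[(2;()), (2;()), (2;(1)), (2;(1)), (2;(1))]


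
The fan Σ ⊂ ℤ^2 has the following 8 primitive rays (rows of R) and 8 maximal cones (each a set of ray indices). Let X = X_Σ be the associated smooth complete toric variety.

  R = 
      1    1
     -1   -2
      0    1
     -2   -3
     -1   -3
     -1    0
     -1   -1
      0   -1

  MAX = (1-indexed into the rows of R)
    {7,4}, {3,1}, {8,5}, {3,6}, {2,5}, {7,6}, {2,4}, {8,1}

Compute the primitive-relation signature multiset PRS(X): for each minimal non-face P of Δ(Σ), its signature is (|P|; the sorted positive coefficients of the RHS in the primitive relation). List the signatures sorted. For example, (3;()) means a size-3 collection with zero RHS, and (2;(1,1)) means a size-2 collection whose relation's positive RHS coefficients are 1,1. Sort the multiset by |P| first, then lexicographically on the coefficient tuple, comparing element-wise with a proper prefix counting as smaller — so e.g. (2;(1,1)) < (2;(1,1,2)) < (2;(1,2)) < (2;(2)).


|primitive collections| = 20. Relations:

  • {1,7}:  v_{1} + v_{7} = 0 ; sig = (2;())
  • {3,8}:  v_{3} + v_{8} = 0 ; sig = (2;())
  • {1,2}:  v_{1} + v_{2} = v_{8} ; sig = (2;(1))
  • {1,4}:  v_{1} + v_{4} = v_{2} ; sig = (2;(1))
  • {1,6}:  v_{1} + v_{6} = v_{3} ; sig = (2;(1))
  • {2,3}:  v_{2} + v_{3} = v_{7} ; sig = (2;(1))
  • {2,7}:  v_{2} + v_{7} = v_{4} ; sig = (2;(1))
  • {2,8}:  v_{2} + v_{8} = v_{5} ; sig = (2;(1))
  • {3,5}:  v_{3} + v_{5} = v_{2} ; sig = (2;(1))
  • {3,7}:  v_{3} + v_{7} = v_{6} ; sig = (2;(1))
  • {5,6}:  v_{5} + v_{6} = v_{4} ; sig = (2;(1))
  • {6,8}:  v_{6} + v_{8} = v_{7} ; sig = (2;(1))
  • {7,8}:  v_{7} + v_{8} = v_{2} ; sig = (2;(1))
  • {1,5}:  v_{1} + v_{5} = 2·v_{8} ; sig = (2;(2))
  • {2,6}:  v_{2} + v_{6} = 2·v_{7} ; sig = (2;(2))
  • {3,4}:  v_{3} + v_{4} = 2·v_{7} ; sig = (2;(2))
  • {4,8}:  v_{4} + v_{8} = 2·v_{2} ; sig = (2;(2))
  • {5,7}:  v_{5} + v_{7} = 2·v_{2} ; sig = (2;(2))
  • {4,5}:  v_{4} + v_{5} = 3·v_{2} ; sig = (2;(3))
  • {4,6}:  v_{4} + v_{6} = 3·v_{7} ; sig = (2;(3))

Signatures (|P|; sorted positive RHS coefficients), sorted:
[(2;()), (2;()), (2;(1)), (2;(1)), (2;(1)), (2;(1)), (2;(1)), (2;(1)), (2;(1)), (2;(1)), (2;(1)), (2;(1)), (2;(1)), (2;(2)), (2;(2)), (2;(2)), (2;(2)), (2;(2)), (2;(3)), (2;(3))]


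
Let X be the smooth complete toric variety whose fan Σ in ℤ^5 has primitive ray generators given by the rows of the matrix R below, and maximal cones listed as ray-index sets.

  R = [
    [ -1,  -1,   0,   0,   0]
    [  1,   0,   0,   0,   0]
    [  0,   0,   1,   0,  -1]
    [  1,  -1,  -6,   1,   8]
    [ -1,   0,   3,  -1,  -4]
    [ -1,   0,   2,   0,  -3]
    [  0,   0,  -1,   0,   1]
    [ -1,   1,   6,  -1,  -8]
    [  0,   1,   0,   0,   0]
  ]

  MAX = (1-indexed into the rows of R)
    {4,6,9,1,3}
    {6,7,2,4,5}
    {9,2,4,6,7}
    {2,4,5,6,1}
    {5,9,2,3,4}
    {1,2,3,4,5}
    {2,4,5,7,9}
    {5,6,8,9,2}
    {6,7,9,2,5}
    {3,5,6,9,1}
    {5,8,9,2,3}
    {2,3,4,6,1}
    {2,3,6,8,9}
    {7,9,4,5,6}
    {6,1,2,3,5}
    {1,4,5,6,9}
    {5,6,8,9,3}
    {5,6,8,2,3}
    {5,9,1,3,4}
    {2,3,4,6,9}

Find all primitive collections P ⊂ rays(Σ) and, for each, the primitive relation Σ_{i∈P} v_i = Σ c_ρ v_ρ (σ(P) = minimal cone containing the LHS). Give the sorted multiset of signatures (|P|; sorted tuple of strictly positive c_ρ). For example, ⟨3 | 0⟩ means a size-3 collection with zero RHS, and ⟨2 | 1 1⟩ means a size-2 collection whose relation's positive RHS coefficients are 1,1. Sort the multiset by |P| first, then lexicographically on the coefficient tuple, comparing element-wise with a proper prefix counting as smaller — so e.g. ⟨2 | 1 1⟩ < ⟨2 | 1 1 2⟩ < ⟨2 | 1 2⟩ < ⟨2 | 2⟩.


|primitive collections| = 9. Relations:

  P={3,7}:  v_{3} + v_{7} = 0 ; sig = ⟨2 | 0⟩
  P={4,8}:  v_{4} + v_{8} = 0 ; sig = ⟨2 | 0⟩
  P={1,7}:  v_{1} + v_{7} = v_{4} + v_{5} + v_{6} ; sig = ⟨2 | 1 1 1⟩
  P={1,8}:  v_{1} + v_{8} = v_{3} + v_{5} + v_{6} ; sig = ⟨2 | 1 1 1⟩
  P={7,8}:  v_{7} + v_{8} = v_{2} + v_{5} + v_{6} + v_{9} ; sig = ⟨2 | 1 1 1 1⟩
  P={1,2,9}:  v_{1} + v_{2} + v_{9} = 0 ; sig = ⟨3 | 0⟩
  P={3,4,5,6}:  v_{3} + v_{4} + v_{5} + v_{6} = v_{1} ; sig = ⟨4 | 1⟩
  P={2,3,5,6,9}:  v_{2} + v_{3} + v_{5} + v_{6} + v_{9} = v_{8} ; sig = ⟨5 | 1⟩
  P={2,4,5,6,9}:  v_{2} + v_{4} + v_{5} + v_{6} + v_{9} = v_{7} ; sig = ⟨5 | 1⟩

Sorted signature multiset PRS(X):
[⟨2 | 0⟩, ⟨2 | 0⟩, ⟨2 | 1 1 1⟩, ⟨2 | 1 1 1⟩, ⟨2 | 1 1 1 1⟩, ⟨3 | 0⟩, ⟨4 | 1⟩, ⟨5 | 1⟩, ⟨5 | 1⟩]


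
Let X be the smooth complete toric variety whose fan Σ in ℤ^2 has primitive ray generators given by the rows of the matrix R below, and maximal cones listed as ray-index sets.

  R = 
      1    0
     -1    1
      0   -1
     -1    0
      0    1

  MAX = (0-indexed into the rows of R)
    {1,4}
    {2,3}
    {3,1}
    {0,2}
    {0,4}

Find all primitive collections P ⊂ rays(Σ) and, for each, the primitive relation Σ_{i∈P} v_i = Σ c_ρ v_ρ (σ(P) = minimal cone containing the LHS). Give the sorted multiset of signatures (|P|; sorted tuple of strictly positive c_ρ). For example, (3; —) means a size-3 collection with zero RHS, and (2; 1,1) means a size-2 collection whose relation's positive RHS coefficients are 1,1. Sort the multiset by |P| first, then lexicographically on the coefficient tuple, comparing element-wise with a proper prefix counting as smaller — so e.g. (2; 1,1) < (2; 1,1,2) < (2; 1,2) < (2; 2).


Minimal non-faces — 5 found among 5 rays, 5 max cones:

  • {0,3}:  v_{0} + v_{3} = 0  ⇒ sig = (2; —)
  • {2,4}:  v_{2} + v_{4} = 0  ⇒ sig = (2; —)
  • {0,1}:  v_{0} + v_{1} = v_{4}  ⇒ sig = (2; 1)
  • {1,2}:  v_{1} + v_{2} = v_{3}  ⇒ sig = (2; 1)
  • {3,4}:  v_{3} + v_{4} = v_{1}  ⇒ sig = (2; 1)

Hence PRS(X_Σ) =
[(2; —), (2; —), (2; 1), (2; 1), (2; 1)]


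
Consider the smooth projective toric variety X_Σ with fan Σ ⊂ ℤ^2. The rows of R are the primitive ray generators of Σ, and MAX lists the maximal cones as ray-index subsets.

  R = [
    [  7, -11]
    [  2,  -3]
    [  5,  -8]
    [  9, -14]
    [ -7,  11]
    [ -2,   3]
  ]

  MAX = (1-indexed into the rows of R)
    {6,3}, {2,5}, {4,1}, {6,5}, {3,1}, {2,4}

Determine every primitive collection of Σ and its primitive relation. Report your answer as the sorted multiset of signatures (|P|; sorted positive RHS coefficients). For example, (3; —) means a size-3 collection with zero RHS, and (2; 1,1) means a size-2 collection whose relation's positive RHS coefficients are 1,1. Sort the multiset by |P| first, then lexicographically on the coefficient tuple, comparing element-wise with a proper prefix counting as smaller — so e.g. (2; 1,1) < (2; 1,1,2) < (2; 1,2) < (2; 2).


|primitive collections| = 9. Relations:

  P={1,5}:  v_{1} + v_{5} = 0  →  sig = (2; —)
  P={2,6}:  v_{2} + v_{6} = 0  →  sig = (2; —)
  P={1,2}:  v_{1} + v_{2} = v_{4}  →  sig = (2; 1)
  P={1,6}:  v_{1} + v_{6} = v_{3}  →  sig = (2; 1)
  P={2,3}:  v_{2} + v_{3} = v_{1}  →  sig = (2; 1)
  P={3,5}:  v_{3} + v_{5} = v_{6}  →  sig = (2; 1)
  P={4,5}:  v_{4} + v_{5} = v_{2}  →  sig = (2; 1)
  P={4,6}:  v_{4} + v_{6} = v_{1}  →  sig = (2; 1)
  P={3,4}:  v_{3} + v_{4} = 2·v_{1}  →  sig = (2; 2)

Signatures (|P|; sorted positive RHS coefficients), sorted:
{ (2; —) ×2,  (2; 1) ×6,  (2; 2) }


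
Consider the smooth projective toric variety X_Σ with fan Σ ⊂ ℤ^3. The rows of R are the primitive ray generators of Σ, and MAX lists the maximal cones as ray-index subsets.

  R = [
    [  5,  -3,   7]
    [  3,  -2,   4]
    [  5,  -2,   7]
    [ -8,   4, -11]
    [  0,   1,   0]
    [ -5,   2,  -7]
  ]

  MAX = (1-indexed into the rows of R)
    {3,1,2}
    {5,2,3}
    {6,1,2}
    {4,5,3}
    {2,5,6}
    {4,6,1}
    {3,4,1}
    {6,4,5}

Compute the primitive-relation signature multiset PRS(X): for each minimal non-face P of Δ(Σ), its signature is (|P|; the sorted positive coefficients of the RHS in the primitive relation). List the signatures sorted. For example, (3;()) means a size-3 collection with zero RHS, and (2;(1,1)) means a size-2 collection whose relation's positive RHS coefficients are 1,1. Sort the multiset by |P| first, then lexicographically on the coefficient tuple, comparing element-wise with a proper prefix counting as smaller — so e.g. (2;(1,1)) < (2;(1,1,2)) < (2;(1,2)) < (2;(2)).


Minimal non-faces — 3 found among 6 rays, 8 max cones:

  • {3,6}:  v_{3} + v_{6} = 0 ; sig = (2;())
  • {1,5}:  v_{1} + v_{5} = v_{3} ; sig = (2;(1))
  • {2,4}:  v_{2} + v_{4} = v_{6} ; sig = (2;(1))

so the primitive-relation signature multiset is
{ (2;()),  (2;(1)) ×2 }


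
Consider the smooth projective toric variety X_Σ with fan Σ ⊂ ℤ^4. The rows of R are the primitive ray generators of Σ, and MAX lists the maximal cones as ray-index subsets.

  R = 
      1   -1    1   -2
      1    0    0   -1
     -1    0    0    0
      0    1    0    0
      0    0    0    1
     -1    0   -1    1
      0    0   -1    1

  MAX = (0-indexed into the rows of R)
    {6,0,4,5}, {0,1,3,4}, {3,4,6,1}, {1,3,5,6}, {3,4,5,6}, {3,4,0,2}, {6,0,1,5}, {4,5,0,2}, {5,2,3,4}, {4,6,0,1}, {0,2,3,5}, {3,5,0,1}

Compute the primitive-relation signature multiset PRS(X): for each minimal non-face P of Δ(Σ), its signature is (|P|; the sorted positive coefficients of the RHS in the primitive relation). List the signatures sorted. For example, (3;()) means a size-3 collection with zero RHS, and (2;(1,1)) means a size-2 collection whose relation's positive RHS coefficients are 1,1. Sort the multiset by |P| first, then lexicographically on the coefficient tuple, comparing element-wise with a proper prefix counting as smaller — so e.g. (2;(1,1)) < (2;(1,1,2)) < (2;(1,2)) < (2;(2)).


|primitive collections| = 5. Relations:

  {2,6}:  v_{2} + v_{6} = v_{5}  so sig = (2;(1))
  {1,2}:  v_{1} + v_{2} = v_{0} + v_{3} + v_{5}  so sig = (2;(1,1,1))
  {0,3,6}:  v_{0} + v_{3} + v_{6} = v_{1}  so sig = (3;(1))
  {1,4,5}:  v_{1} + v_{4} + v_{5} = v_{6}  so sig = (3;(1))
  {0,3,4,5}:  v_{0} + v_{3} + v_{4} + v_{5} = 0  so sig = (4;())

Sorted signature multiset PRS(X):
    (2;(1))
    (2;(1,1,1))
    (3;(1))
    (3;(1))
    (4;())


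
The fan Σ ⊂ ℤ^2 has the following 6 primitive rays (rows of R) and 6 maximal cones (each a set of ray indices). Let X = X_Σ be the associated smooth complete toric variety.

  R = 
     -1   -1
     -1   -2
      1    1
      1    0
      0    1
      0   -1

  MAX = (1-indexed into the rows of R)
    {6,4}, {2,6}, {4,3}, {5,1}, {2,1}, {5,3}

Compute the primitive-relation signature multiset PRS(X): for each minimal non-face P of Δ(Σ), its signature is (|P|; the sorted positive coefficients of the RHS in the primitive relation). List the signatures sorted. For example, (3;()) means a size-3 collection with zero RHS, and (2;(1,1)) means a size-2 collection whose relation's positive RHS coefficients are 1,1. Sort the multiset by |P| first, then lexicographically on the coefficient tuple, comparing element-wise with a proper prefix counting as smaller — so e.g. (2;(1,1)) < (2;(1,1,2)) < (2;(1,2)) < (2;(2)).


|primitive collections| = 9. Relations:

  P={1,3}:  v_{1} + v_{3} = 0 ; sig = (2;())
  P={5,6}:  v_{5} + v_{6} = 0 ; sig = (2;())
  P={1,4}:  v_{1} + v_{4} = v_{6} ; sig = (2;(1))
  P={1,6}:  v_{1} + v_{6} = v_{2} ; sig = (2;(1))
  P={2,3}:  v_{2} + v_{3} = v_{6} ; sig = (2;(1))
  P={2,5}:  v_{2} + v_{5} = v_{1} ; sig = (2;(1))
  P={3,6}:  v_{3} + v_{6} = v_{4} ; sig = (2;(1))
  P={4,5}:  v_{4} + v_{5} = v_{3} ; sig = (2;(1))
  P={2,4}:  v_{2} + v_{4} = 2·v_{6} ; sig = (2;(2))

Sorted signature multiset PRS(X):
    (2;())
    (2;())
    (2;(1))
    (2;(1))
    (2;(1))
    (2;(1))
    (2;(1))
    (2;(1))
    (2;(2))


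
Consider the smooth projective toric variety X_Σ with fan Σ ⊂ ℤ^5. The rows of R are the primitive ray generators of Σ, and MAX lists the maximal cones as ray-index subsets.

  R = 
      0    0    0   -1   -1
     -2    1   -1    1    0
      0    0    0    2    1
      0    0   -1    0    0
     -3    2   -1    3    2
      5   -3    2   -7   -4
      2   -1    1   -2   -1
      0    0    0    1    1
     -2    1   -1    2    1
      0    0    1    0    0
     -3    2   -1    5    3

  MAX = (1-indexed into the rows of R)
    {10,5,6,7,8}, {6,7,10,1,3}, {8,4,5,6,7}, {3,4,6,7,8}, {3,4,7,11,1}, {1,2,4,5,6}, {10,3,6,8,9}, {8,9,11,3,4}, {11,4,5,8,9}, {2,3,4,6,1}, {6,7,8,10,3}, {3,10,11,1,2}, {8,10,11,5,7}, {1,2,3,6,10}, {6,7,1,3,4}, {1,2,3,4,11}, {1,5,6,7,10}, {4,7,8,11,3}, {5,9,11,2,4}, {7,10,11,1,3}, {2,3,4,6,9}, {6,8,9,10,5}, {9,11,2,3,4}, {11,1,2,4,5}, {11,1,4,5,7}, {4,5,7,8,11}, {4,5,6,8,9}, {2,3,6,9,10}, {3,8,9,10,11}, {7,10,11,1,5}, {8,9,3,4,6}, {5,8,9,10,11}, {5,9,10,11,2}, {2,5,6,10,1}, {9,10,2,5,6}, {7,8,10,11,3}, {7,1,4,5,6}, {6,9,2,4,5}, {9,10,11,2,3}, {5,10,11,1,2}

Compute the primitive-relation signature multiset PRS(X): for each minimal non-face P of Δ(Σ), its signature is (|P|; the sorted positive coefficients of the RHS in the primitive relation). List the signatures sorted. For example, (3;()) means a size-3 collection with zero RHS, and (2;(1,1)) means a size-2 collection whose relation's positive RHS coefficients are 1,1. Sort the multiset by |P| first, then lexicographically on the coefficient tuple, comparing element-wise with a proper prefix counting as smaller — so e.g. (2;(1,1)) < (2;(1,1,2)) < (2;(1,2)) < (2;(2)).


Primitive collections (8):

  P = {1,8}:  v_{1} + v_{8} = 0  so sig = (2;())
  P = {4,10}:  v_{4} + v_{10} = 0  so sig = (2;())
  P = {7,9}:  v_{7} + v_{9} = 0  so sig = (2;())
  P = {1,9}:  v_{1} + v_{9} = v_{2}  so sig = (2;(1))
  P = {2,7}:  v_{2} + v_{7} = v_{1}  so sig = (2;(1))
  P = {2,8}:  v_{2} + v_{8} = v_{9}  so sig = (2;(1))
  P = {3,5}:  v_{3} + v_{5} = v_{11}  so sig = (2;(1))
  P = {6,11}:  v_{6} + v_{11} = v_{7}  so sig = (2;(1))

so the primitive-relation signature multiset is
    (2;())
    (2;())
    (2;())
    (2;(1))
    (2;(1))
    (2;(1))
    (2;(1))
    (2;(1))


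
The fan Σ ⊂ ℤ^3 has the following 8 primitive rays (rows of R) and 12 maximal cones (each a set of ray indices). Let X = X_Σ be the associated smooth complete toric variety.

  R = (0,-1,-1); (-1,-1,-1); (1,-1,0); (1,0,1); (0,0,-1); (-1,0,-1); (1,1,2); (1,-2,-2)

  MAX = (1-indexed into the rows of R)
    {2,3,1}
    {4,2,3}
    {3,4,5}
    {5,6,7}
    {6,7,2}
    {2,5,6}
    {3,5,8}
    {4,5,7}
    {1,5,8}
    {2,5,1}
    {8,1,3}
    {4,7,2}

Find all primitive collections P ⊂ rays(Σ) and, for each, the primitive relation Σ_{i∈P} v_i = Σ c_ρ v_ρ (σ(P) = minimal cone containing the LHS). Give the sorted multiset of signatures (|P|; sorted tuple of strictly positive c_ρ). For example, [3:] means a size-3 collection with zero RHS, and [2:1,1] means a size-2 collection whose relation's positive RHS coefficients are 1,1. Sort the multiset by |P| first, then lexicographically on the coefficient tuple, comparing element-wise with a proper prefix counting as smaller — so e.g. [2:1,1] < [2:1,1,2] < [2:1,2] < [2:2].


Minimal non-faces — 14 found among 8 rays, 12 max cones:

  P={4,6}:  v_{4} + v_{6} = 0 ; sig = [2:]
  P={1,4}:  v_{1} + v_{4} = v_{3} ; sig = [2:1]
  P={1,7}:  v_{1} + v_{7} = v_{4} ; sig = [2:1]
  P={3,6}:  v_{3} + v_{6} = v_{1} ; sig = [2:1]
  P={1,6}:  v_{1} + v_{6} = v_{2} + v_{5} ; sig = [2:1,1]
  P={7,8}:  v_{7} + v_{8} = v_{3} + v_{4} + v_{5} ; sig = [2:1,1,1]
  P={4,8}:  v_{4} + v_{8} = 2·v_{3} + v_{5} ; sig = [2:1,2]
  P={6,8}:  v_{6} + v_{8} = 2·v_{1} + v_{5} ; sig = [2:1,2]
  P={3,7}:  v_{3} + v_{7} = 2·v_{4} ; sig = [2:2]
  P={2,8}:  v_{2} + v_{8} = 3·v_{1} ; sig = [2:3]
  P={2,5,7}:  v_{2} + v_{5} + v_{7} = 0 ; sig = [3:]
  P={1,3,5}:  v_{1} + v_{3} + v_{5} = v_{8} ; sig = [3:1]
  P={2,4,5}:  v_{2} + v_{4} + v_{5} = v_{1} ; sig = [3:1]
  P={2,3,5}:  v_{2} + v_{3} + v_{5} = 2·v_{1} ; sig = [3:2]

so the primitive-relation signature multiset is
    [2:]
    [2:1]
    [2:1]
    [2:1]
    [2:1,1]
    [2:1,1,1]
    [2:1,2]
    [2:1,2]
    [2:2]
    [2:3]
    [3:]
    [3:1]
    [3:1]
    [3:2]


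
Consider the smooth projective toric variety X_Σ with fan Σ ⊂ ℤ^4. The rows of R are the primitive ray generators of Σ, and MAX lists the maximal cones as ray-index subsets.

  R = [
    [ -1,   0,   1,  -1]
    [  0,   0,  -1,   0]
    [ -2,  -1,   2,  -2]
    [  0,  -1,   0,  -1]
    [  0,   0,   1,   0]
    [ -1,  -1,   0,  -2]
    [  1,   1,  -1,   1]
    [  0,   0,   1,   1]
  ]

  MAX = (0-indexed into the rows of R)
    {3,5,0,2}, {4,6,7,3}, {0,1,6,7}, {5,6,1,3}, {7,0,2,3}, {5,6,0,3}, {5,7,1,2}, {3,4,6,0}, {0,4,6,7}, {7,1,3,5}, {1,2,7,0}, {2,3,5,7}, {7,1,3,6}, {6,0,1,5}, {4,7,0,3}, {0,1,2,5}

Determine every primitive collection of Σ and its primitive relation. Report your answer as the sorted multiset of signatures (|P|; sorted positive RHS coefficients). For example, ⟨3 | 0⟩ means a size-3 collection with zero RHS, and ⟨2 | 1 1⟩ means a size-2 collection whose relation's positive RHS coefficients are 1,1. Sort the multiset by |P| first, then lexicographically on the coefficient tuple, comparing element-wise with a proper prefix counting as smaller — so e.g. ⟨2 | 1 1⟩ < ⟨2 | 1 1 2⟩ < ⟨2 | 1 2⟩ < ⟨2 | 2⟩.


9 minimal non-faces of Δ(Σ) (on 8 rays):

  P={1,4}:  v_{1} + v_{4} = 0  ⇒ sig = ⟨2 | 0⟩
  P={2,6}:  v_{2} + v_{6} = v_{0}  ⇒ sig = ⟨2 | 1⟩
  P={4,5}:  v_{4} + v_{5} = v_{0} + v_{3}  ⇒ sig = ⟨2 | 1 1⟩
  P={2,4}:  v_{2} + v_{4} = 2·v_{0} + v_{3} + v_{7}  ⇒ sig = ⟨2 | 1 1 2⟩
  P={5,6,7}:  v_{5} + v_{6} + v_{7} = 0  ⇒ sig = ⟨3 | 0⟩
  P={0,1,3}:  v_{0} + v_{1} + v_{3} = v_{5}  ⇒ sig = ⟨3 | 1⟩
  P={0,5,7}:  v_{0} + v_{5} + v_{7} = v_{2}  ⇒ sig = ⟨3 | 1⟩
  P={1,2,3}:  v_{1} + v_{2} + v_{3} = 2·v_{5} + v_{7}  ⇒ sig = ⟨3 | 1 2⟩
  P={0,3,6,7}:  v_{0} + v_{3} + v_{6} + v_{7} = v_{4}  ⇒ sig = ⟨4 | 1⟩

Sorted signature multiset PRS(X):
    ⟨2 | 0⟩
    ⟨2 | 1⟩
    ⟨2 | 1 1⟩
    ⟨2 | 1 1 2⟩
    ⟨3 | 0⟩
    ⟨3 | 1⟩
    ⟨3 | 1⟩
    ⟨3 | 1 2⟩
    ⟨4 | 1⟩


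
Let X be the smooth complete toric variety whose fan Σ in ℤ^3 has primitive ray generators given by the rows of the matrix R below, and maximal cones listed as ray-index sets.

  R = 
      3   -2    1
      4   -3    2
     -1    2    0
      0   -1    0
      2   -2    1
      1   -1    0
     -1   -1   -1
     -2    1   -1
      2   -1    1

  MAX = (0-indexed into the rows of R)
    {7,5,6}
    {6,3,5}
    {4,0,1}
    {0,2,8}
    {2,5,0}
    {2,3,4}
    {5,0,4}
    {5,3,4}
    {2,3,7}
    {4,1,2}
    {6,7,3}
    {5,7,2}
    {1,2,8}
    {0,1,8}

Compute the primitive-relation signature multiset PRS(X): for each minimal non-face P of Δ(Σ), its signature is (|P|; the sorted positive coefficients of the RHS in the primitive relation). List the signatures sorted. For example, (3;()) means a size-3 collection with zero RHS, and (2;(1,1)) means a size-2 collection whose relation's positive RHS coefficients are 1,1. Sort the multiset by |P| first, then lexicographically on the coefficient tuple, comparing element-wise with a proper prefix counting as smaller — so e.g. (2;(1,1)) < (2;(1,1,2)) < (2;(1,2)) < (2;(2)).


The 20 primitive collections of Σ (r=9, n=3):

  {7,8}:  v_{7} + v_{8} = 0  so sig = (2;())
  {0,7}:  v_{0} + v_{7} = v_{5}  so sig = (2;(1))
  {1,7}:  v_{1} + v_{7} = v_{4}  so sig = (2;(1))
  {2,6}:  v_{2} + v_{6} = v_{7}  so sig = (2;(1))
  {3,8}:  v_{3} + v_{8} = v_{4}  so sig = (2;(1))
  {4,7}:  v_{4} + v_{7} = v_{3}  so sig = (2;(1))
  {4,8}:  v_{4} + v_{8} = v_{1}  so sig = (2;(1))
  {5,8}:  v_{5} + v_{8} = v_{0}  so sig = (2;(1))
  {0,3}:  v_{0} + v_{3} = v_{4} + v_{5}  so sig = (2;(1,1))
  {1,5}:  v_{1} + v_{5} = v_{0} + v_{4}  so sig = (2;(1,1))
  {6,8}:  v_{6} + v_{8} = v_{3} + v_{5}  so sig = (2;(1,1))
  {1,6}:  v_{1} + v_{6} = v_{3} + v_{4} + v_{5}  so sig = (2;(1,1,1))
  {0,6}:  v_{0} + v_{6} = v_{3} + 2·v_{5}  so sig = (2;(1,2))
  {4,6}:  v_{4} + v_{6} = 2·v_{3} + v_{5}  so sig = (2;(1,2))
  {1,3}:  v_{1} + v_{3} = 2·v_{4}  so sig = (2;(2))
  {2,3,5}:  v_{2} + v_{3} + v_{5} = 0  so sig = (3;())
  {2,4,5}:  v_{2} + v_{4} + v_{5} = v_{8}  so sig = (3;(1))
  {3,5,7}:  v_{3} + v_{5} + v_{7} = v_{6}  so sig = (3;(1))
  {0,2,4}:  v_{0} + v_{2} + v_{4} = 2·v_{8}  so sig = (3;(2))
  {0,1,2}:  v_{0} + v_{1} + v_{2} = 3·v_{8}  so sig = (3;(3))

Signatures (|P|; sorted positive RHS coefficients), sorted:
    |P|=2: 15 collections, coeffs (), (1), (1), (1), (1), (1), (1), (1), (1,1), (1,1), (1,1), (1,1,1), (1,2), (1,2), (2)
    |P|=3: 5 collections, coeffs (), (1), (1), (2), (3)


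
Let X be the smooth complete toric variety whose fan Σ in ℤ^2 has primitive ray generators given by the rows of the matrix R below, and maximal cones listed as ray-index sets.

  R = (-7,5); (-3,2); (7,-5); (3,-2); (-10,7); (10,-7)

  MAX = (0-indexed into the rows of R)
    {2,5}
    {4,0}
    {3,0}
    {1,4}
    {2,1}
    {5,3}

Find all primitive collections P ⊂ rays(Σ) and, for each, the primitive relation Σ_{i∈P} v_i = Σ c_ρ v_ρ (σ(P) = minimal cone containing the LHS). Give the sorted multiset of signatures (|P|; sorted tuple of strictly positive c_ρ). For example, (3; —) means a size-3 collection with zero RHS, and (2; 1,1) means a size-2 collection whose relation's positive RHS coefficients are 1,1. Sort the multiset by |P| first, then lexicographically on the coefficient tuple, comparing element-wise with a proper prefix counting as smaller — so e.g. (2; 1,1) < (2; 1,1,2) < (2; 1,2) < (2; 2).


|primitive collections| = 9. Relations:

  • {0,2}:  v_{0} + v_{2} = 0  ⟹  sig = (2; —)
  • {1,3}:  v_{1} + v_{3} = 0  ⟹  sig = (2; —)
  • {4,5}:  v_{4} + v_{5} = 0  ⟹  sig = (2; —)
  • {0,1}:  v_{0} + v_{1} = v_{4}  ⟹  sig = (2; 1)
  • {0,5}:  v_{0} + v_{5} = v_{3}  ⟹  sig = (2; 1)
  • {1,5}:  v_{1} + v_{5} = v_{2}  ⟹  sig = (2; 1)
  • {2,3}:  v_{2} + v_{3} = v_{5}  ⟹  sig = (2; 1)
  • {2,4}:  v_{2} + v_{4} = v_{1}  ⟹  sig = (2; 1)
  • {3,4}:  v_{3} + v_{4} = v_{0}  ⟹  sig = (2; 1)

so the primitive-relation signature multiset is
[(2; —), (2; —), (2; —), (2; 1), (2; 1), (2; 1), (2; 1), (2; 1), (2; 1)]


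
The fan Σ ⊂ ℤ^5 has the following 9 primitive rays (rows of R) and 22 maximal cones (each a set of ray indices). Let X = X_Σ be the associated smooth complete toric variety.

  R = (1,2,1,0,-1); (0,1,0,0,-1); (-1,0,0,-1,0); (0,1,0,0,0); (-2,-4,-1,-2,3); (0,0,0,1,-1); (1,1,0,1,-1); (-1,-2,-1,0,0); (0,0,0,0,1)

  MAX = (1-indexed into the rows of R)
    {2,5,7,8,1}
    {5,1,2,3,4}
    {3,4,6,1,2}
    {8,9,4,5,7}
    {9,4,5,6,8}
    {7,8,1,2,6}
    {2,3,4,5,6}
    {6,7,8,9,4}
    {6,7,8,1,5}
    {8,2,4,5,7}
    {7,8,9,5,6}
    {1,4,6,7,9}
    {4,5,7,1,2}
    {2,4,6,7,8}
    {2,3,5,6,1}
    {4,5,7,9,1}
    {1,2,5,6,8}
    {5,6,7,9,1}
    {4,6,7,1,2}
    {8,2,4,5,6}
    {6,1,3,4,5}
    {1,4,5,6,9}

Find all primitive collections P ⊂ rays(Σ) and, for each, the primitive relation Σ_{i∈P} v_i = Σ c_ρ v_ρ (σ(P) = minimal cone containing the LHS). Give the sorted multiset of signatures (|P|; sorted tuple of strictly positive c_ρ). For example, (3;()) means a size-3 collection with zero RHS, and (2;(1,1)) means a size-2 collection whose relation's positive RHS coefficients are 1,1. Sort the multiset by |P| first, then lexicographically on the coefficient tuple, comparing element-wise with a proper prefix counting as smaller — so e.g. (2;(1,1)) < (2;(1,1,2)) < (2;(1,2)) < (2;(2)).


Σ has 9 primitive collections:

  • {2,9}:  v_{2} + v_{9} = v_{4} — sig = (2;(1))
  • {3,7}:  v_{3} + v_{7} = v_{2} — sig = (2;(1))
  • {3,9}:  v_{3} + v_{9} = v_{1} + 2·v_{4} + v_{5} + v_{6} — sig = (2;(1,1,1,2))
  • {3,8}:  v_{3} + v_{8} = 2·v_{2} + v_{5} + v_{6} — sig = (2;(1,1,2))
  • {1,8,9}:  v_{1} + v_{8} + v_{9} = 0 — sig = (3;())
  • {1,4,8}:  v_{1} + v_{4} + v_{8} = v_{2} — sig = (3;(1))
  • {2,5,6,7}:  v_{2} + v_{5} + v_{6} + v_{7} = v_{8} — sig = (4;(1))
  • {4,5,6,7}:  v_{4} + v_{5} + v_{6} + v_{7} = v_{8} + v_{9} — sig = (4;(1,1))
  • {1,2,4,5,6}:  v_{1} + v_{2} + v_{4} + v_{5} + v_{6} = v_{3} — sig = (5;(1))

Sorted signature multiset PRS(X):
{ (2;(1)) ×2,  (2;(1,1,1,2)),  (2;(1,1,2)),  (3;()),  (3;(1)),  (4;(1)),  (4;(1,1)),  (5;(1)) }


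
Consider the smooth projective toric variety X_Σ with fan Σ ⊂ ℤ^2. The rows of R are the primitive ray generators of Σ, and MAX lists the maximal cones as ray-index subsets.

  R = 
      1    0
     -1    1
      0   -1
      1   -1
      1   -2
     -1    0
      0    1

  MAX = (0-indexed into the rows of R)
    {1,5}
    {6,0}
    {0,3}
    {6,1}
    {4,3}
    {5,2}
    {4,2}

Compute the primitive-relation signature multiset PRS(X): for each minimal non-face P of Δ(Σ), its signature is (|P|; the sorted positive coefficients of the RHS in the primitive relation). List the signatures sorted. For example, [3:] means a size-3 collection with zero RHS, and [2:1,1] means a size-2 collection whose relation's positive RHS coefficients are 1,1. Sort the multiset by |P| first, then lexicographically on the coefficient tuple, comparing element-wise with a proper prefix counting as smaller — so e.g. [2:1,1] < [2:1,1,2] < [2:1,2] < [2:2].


Σ has 14 primitive collections:

  {0,5}:  v_{0} + v_{5} = 0  →  sig = [2:]
  {1,3}:  v_{1} + v_{3} = 0  →  sig = [2:]
  {2,6}:  v_{2} + v_{6} = 0  →  sig = [2:]
  {0,1}:  v_{0} + v_{1} = v_{6}  →  sig = [2:1]
  {0,2}:  v_{0} + v_{2} = v_{3}  →  sig = [2:1]
  {1,2}:  v_{1} + v_{2} = v_{5}  →  sig = [2:1]
  {1,4}:  v_{1} + v_{4} = v_{2}  →  sig = [2:1]
  {2,3}:  v_{2} + v_{3} = v_{4}  →  sig = [2:1]
  {3,5}:  v_{3} + v_{5} = v_{2}  →  sig = [2:1]
  {3,6}:  v_{3} + v_{6} = v_{0}  →  sig = [2:1]
  {4,6}:  v_{4} + v_{6} = v_{3}  →  sig = [2:1]
  {5,6}:  v_{5} + v_{6} = v_{1}  →  sig = [2:1]
  {0,4}:  v_{0} + v_{4} = 2·v_{3}  →  sig = [2:2]
  {4,5}:  v_{4} + v_{5} = 2·v_{2}  →  sig = [2:2]

Sorted signature multiset PRS(X):
    |P|=2: 14 collections, coeffs (), (), (), (1), (1), (1), (1), (1), (1), (1), (1), (1), (2), (2)


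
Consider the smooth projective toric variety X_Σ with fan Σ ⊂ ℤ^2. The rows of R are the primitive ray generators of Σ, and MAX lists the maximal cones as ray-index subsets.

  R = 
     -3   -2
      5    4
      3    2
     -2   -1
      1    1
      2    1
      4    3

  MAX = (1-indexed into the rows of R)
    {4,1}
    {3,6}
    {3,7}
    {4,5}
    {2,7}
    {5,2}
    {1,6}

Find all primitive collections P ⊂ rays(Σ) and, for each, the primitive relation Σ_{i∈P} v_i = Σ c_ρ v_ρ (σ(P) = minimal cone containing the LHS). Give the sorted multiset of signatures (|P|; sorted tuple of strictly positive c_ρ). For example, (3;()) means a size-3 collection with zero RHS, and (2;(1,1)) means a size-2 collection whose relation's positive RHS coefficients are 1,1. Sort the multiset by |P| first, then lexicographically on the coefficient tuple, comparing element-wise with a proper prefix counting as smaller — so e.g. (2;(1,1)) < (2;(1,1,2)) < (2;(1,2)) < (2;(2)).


|primitive collections| = 14. Relations:

  P={1,3}:  v_{1} + v_{3} = 0 — sig = (2;())
  P={4,6}:  v_{4} + v_{6} = 0 — sig = (2;())
  P={1,5}:  v_{1} + v_{5} = v_{4} — sig = (2;(1))
  P={1,7}:  v_{1} + v_{7} = v_{5} — sig = (2;(1))
  P={3,4}:  v_{3} + v_{4} = v_{5} — sig = (2;(1))
  P={3,5}:  v_{3} + v_{5} = v_{7} — sig = (2;(1))
  P={5,6}:  v_{5} + v_{6} = v_{3} — sig = (2;(1))
  P={5,7}:  v_{5} + v_{7} = v_{2} — sig = (2;(1))
  P={2,6}:  v_{2} + v_{6} = v_{3} + v_{7} — sig = (2;(1,1))
  P={1,2}:  v_{1} + v_{2} = 2·v_{5} — sig = (2;(2))
  P={2,3}:  v_{2} + v_{3} = 2·v_{7} — sig = (2;(2))
  P={4,7}:  v_{4} + v_{7} = 2·v_{5} — sig = (2;(2))
  P={6,7}:  v_{6} + v_{7} = 2·v_{3} — sig = (2;(2))
  P={2,4}:  v_{2} + v_{4} = 3·v_{5} — sig = (2;(3))

Sorted signature multiset PRS(X):
    |P|=2: 14 collections, coeffs (), (), (1), (1), (1), (1), (1), (1), (1,1), (2), (2), (2), (2), (3)


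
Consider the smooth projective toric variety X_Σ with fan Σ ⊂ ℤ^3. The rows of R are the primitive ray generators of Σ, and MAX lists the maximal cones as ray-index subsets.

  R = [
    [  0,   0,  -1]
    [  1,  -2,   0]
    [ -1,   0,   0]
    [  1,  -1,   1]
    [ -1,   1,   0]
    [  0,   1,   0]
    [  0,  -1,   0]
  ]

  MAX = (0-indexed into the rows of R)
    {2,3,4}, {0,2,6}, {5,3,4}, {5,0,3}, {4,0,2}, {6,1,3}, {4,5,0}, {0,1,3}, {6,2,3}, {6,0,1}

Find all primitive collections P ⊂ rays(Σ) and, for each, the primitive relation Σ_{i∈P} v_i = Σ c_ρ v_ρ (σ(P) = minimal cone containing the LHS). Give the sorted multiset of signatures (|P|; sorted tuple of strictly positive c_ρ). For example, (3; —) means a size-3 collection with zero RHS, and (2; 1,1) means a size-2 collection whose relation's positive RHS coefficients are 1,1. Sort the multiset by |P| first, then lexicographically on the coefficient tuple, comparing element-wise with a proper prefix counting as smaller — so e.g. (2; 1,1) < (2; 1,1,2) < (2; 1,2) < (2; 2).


Primitive collections (9):

  P={5,6}:  v_{5} + v_{6} = 0  ⟹  sig = (2; —)
  P={1,4}:  v_{1} + v_{4} = v_{6}  ⟹  sig = (2; 1)
  P={2,5}:  v_{2} + v_{5} = v_{4}  ⟹  sig = (2; 1)
  P={4,6}:  v_{4} + v_{6} = v_{2}  ⟹  sig = (2; 1)
  P={1,5}:  v_{1} + v_{5} = v_{0} + v_{3}  ⟹  sig = (2; 1,1)
  P={1,2}:  v_{1} + v_{2} = 2·v_{6}  ⟹  sig = (2; 2)
  P={0,3,4}:  v_{0} + v_{3} + v_{4} = 0  ⟹  sig = (3; —)
  P={0,2,3}:  v_{0} + v_{2} + v_{3} = v_{6}  ⟹  sig = (3; 1)
  P={0,3,6}:  v_{0} + v_{3} + v_{6} = v_{1}  ⟹  sig = (3; 1)

so the primitive-relation signature multiset is
    (2; —)
    (2; 1)
    (2; 1)
    (2; 1)
    (2; 1,1)
    (2; 2)
    (3; —)
    (3; 1)
    (3; 1)


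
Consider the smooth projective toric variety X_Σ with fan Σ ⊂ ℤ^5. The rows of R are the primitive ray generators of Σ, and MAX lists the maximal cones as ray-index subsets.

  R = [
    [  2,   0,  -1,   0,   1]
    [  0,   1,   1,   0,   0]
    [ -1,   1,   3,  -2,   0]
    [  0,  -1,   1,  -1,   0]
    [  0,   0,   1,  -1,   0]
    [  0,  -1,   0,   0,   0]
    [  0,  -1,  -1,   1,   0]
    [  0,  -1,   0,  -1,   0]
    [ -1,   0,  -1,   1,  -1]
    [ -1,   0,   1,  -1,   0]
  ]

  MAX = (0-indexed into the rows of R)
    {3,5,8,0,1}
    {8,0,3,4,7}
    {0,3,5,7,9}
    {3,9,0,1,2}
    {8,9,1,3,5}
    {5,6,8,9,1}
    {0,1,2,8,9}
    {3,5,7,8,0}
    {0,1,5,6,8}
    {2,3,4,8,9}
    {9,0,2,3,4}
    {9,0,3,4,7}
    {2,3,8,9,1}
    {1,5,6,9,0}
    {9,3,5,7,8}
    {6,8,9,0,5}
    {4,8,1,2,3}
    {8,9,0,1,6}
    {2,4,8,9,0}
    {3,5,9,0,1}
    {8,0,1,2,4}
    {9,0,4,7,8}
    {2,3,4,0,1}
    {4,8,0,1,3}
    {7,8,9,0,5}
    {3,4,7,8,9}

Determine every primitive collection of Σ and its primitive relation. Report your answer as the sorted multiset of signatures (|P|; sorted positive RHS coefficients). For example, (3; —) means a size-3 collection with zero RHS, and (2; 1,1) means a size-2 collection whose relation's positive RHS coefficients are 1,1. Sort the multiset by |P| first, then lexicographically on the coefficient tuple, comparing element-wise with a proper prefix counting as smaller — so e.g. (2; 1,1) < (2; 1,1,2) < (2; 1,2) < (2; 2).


Δ(Σ) — 10 vertices, 12 min non-faces:

  P = {1,7}:  v_{1} + v_{7} = v_{4} ; sig = (2; 1)
  P = {4,5}:  v_{4} + v_{5} = v_{3} ; sig = (2; 1)
  P = {4,6}:  v_{4} + v_{6} = v_{5} ; sig = (2; 1)
  P = {2,5}:  v_{2} + v_{5} = v_{1} + v_{3} + v_{9} ; sig = (2; 1,1,1)
  P = {2,6}:  v_{2} + v_{6} = v_{1} + v_{5} + v_{9} ; sig = (2; 1,1,1)
  P = {6,7}:  v_{6} + v_{7} = v_{0} + 2·v_{5} + v_{8} + v_{9} ; sig = (2; 1,1,1,2)
  P = {2,7}:  v_{2} + v_{7} = 2·v_{4} + v_{9} ; sig = (2; 1,2)
  P = {3,6}:  v_{3} + v_{6} = 2·v_{5} ; sig = (2; 2)
  P = {1,4,9}:  v_{1} + v_{4} + v_{9} = v_{2} ; sig = (3; 1)
  P = {0,3,8,9}:  v_{0} + v_{3} + v_{8} + v_{9} = v_{7} ; sig = (4; 1)
  P = {0,2,3,8}:  v_{0} + v_{2} + v_{3} + v_{8} = 2·v_{4} ; sig = (4; 2)
  P = {0,1,5,8,9}:  v_{0} + v_{1} + v_{5} + v_{8} + v_{9} = 0 ; sig = (5; —)

Signatures (|P|; sorted positive RHS coefficients), sorted:
    |P|=2: 8 collections, coeffs (1), (1), (1), (1,1,1), (1,1,1), (1,1,1,2), (1,2), (2)
    |P|=3: 1 collection, coeffs (1)
    |P|=4: 2 collections, coeffs (1), (2)
    |P|=5: 1 collection, coeffs ()


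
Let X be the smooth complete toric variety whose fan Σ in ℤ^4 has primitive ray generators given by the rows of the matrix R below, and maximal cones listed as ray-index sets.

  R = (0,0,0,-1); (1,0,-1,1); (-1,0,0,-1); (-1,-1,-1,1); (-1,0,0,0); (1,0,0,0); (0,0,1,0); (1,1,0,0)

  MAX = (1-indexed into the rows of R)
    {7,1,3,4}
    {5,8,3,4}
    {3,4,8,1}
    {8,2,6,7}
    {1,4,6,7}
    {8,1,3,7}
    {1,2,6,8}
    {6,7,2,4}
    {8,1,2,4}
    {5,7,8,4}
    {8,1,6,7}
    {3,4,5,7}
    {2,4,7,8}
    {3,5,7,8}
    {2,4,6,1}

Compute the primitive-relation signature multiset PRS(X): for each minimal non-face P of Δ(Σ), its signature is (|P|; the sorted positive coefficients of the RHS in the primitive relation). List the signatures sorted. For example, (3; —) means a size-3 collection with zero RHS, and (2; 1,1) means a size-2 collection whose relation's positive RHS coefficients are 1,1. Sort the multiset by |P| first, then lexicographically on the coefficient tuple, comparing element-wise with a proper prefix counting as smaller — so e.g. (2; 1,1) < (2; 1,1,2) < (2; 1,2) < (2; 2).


The 9 primitive collections of Σ (r=8, n=4):

  • {5,6}:  v_{5} + v_{6} = 0  so sig = (2; —)
  • {1,5}:  v_{1} + v_{5} = v_{3}  so sig = (2; 1)
  • {3,6}:  v_{3} + v_{6} = v_{1}  so sig = (2; 1)
  • {2,5}:  v_{2} + v_{5} = v_{4} + v_{8}  so sig = (2; 1,1)
  • {2,3}:  v_{2} + v_{3} = v_{1} + v_{4} + v_{8}  so sig = (2; 1,1,1)
  • {1,2,7}:  v_{1} + v_{2} + v_{7} = v_{6}  so sig = (3; 1)
  • {4,6,8}:  v_{4} + v_{6} + v_{8} = v_{2}  so sig = (3; 1)
  • {1,4,7,8}:  v_{1} + v_{4} + v_{7} + v_{8} = 0  so sig = (4; —)
  • {3,4,7,8}:  v_{3} + v_{4} + v_{7} + v_{8} = v_{5}  so sig = (4; 1)

Signatures (|P|; sorted positive RHS coefficients), sorted:
{ (2; —),  (2; 1) ×2,  (2; 1,1),  (2; 1,1,1),  (3; 1) ×2,  (4; —),  (4; 1) }


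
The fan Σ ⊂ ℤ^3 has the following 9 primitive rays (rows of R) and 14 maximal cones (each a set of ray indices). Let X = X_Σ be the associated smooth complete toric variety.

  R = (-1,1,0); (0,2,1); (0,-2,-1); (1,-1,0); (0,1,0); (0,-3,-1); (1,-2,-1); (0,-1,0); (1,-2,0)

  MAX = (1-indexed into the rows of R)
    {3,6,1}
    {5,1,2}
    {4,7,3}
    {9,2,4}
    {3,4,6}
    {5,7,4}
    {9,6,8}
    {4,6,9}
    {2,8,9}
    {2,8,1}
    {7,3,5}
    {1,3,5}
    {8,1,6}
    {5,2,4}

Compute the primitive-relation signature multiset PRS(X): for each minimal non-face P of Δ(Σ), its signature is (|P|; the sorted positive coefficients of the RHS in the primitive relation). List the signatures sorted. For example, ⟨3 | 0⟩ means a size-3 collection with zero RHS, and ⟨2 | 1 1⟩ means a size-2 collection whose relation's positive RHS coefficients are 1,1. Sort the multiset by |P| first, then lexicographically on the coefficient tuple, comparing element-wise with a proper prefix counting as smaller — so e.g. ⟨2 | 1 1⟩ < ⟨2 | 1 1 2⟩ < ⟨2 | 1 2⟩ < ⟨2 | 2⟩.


16 minimal non-faces of Δ(Σ) (on 9 rays):

  P = {1,4}:  v_{1} + v_{4} = 0  ⟹  sig = ⟨2 | 0⟩
  P = {2,3}:  v_{2} + v_{3} = 0  ⟹  sig = ⟨2 | 0⟩
  P = {5,8}:  v_{5} + v_{8} = 0  ⟹  sig = ⟨2 | 0⟩
  P = {1,9}:  v_{1} + v_{9} = v_{8}  ⟹  sig = ⟨2 | 1⟩
  P = {2,6}:  v_{2} + v_{6} = v_{8}  ⟹  sig = ⟨2 | 1⟩
  P = {3,8}:  v_{3} + v_{8} = v_{6}  ⟹  sig = ⟨2 | 1⟩
  P = {4,8}:  v_{4} + v_{8} = v_{9}  ⟹  sig = ⟨2 | 1⟩
  P = {5,6}:  v_{5} + v_{6} = v_{3}  ⟹  sig = ⟨2 | 1⟩
  P = {5,9}:  v_{5} + v_{9} = v_{4}  ⟹  sig = ⟨2 | 1⟩
  P = {1,7}:  v_{1} + v_{7} = v_{3} + v_{5}  ⟹  sig = ⟨2 | 1 1⟩
  P = {2,7}:  v_{2} + v_{7} = v_{4} + v_{5}  ⟹  sig = ⟨2 | 1 1⟩
  P = {3,9}:  v_{3} + v_{9} = v_{4} + v_{6}  ⟹  sig = ⟨2 | 1 1⟩
  P = {7,8}:  v_{7} + v_{8} = v_{3} + v_{4}  ⟹  sig = ⟨2 | 1 1⟩
  P = {6,7}:  v_{6} + v_{7} = 2·v_{3} + v_{4}  ⟹  sig = ⟨2 | 1 2⟩
  P = {7,9}:  v_{7} + v_{9} = v_{3} + 2·v_{4}  ⟹  sig = ⟨2 | 1 2⟩
  P = {3,4,5}:  v_{3} + v_{4} + v_{5} = v_{7}  ⟹  sig = ⟨3 | 1⟩

Hence PRS(X_Σ) =
    ⟨2 | 0⟩
    ⟨2 | 0⟩
    ⟨2 | 0⟩
    ⟨2 | 1⟩
    ⟨2 | 1⟩
    ⟨2 | 1⟩
    ⟨2 | 1⟩
    ⟨2 | 1⟩
    ⟨2 | 1⟩
    ⟨2 | 1 1⟩
    ⟨2 | 1 1⟩
    ⟨2 | 1 1⟩
    ⟨2 | 1 1⟩
    ⟨2 | 1 2⟩
    ⟨2 | 1 2⟩
    ⟨3 | 1⟩


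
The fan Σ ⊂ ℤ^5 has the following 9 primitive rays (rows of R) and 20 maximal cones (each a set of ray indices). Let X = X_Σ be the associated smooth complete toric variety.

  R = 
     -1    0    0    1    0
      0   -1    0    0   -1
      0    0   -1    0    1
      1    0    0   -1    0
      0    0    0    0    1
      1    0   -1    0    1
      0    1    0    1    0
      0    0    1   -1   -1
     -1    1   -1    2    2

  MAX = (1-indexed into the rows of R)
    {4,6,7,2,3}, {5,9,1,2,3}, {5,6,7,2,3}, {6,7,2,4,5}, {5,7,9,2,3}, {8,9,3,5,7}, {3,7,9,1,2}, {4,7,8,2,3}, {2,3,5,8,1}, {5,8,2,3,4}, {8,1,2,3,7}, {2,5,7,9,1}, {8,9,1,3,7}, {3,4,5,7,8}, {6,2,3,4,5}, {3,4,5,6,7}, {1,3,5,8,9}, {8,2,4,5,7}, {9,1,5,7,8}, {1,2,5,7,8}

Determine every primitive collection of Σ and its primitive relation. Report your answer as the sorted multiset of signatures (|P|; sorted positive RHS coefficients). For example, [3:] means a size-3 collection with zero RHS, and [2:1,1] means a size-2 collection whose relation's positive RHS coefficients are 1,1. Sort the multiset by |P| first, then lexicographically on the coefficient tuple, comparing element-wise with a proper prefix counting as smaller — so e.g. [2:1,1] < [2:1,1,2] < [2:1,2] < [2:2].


Minimal non-faces — 9 found among 9 rays, 20 max cones:

  {1,4}:  v_{1} + v_{4} = 0  →  sig = [2:]
  {6,8}:  v_{6} + v_{8} = v_{4}  →  sig = [2:1]
  {4,9}:  v_{4} + v_{9} = v_{3} + v_{5} + v_{7}  →  sig = [2:1,1,1]
  {1,6}:  v_{1} + v_{6} = v_{2} + v_{3} + v_{5} + v_{7}  →  sig = [2:1,1,1,1]
  {6,9}:  v_{6} + v_{9} = v_{2} + 2·v_{3} + 2·v_{5} + 2·v_{7}  →  sig = [2:1,2,2,2]
  {2,8,9}:  v_{2} + v_{8} + v_{9} = v_{1}  →  sig = [3:1]
  {1,3,5,7}:  v_{1} + v_{3} + v_{5} + v_{7} = v_{9}  →  sig = [4:1]
  {2,3,5,7,8}:  v_{2} + v_{3} + v_{5} + v_{7} + v_{8} = 0  →  sig = [5:]
  {2,3,4,5,7}:  v_{2} + v_{3} + v_{4} + v_{5} + v_{7} = v_{6}  →  sig = [5:1]

Signatures (|P|; sorted positive RHS coefficients), sorted:
{ [2:],  [2:1],  [2:1,1,1],  [2:1,1,1,1],  [2:1,2,2,2],  [3:1],  [4:1],  [5:],  [5:1] }
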